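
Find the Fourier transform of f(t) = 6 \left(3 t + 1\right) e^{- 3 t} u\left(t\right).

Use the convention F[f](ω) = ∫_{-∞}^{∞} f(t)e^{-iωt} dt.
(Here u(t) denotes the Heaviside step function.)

F(ω) = \frac{6 \left(- i \omega - 6\right)}{\omega^{2} - 6 i \omega - 9}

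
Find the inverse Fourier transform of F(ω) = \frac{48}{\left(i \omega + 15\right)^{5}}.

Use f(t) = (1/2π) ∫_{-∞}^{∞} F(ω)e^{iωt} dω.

f(t) = 2 t^{4} e^{- 15 t} u\left(t\right)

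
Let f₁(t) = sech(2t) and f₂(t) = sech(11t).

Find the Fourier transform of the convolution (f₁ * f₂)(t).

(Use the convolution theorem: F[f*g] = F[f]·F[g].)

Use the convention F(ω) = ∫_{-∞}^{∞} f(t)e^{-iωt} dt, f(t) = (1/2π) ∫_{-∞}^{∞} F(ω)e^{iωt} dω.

F[f₁*f₂](ω) = \frac{\pi^{2}}{22 \cosh{\left(\frac{\pi \omega}{22} \right)} \cosh{\left(\frac{\pi \omega}{4} \right)}}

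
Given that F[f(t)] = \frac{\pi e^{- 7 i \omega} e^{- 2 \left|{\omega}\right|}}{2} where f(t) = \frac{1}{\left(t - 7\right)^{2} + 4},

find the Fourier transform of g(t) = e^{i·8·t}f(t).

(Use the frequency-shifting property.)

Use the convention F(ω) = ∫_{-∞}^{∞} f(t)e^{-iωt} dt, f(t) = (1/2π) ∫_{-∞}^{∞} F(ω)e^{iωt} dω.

F[g](ω) = \frac{\pi e^{- 7 i \left(\omega - 8\right) - 2 \left|{\omega - 8}\right|}}{2}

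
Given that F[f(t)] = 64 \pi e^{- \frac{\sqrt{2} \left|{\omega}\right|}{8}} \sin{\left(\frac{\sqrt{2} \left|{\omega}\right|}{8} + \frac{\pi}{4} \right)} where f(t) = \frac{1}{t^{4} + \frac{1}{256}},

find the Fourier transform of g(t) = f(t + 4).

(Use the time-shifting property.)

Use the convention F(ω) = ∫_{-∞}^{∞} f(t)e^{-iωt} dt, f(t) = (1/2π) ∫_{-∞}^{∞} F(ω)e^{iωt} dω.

F[g](ω) = 64 \pi e^{4 i \omega - \frac{\sqrt{2} \left|{\omega}\right|}{8}} \sin{\left(\frac{\sqrt{2} \left|{\omega}\right|}{8} + \frac{\pi}{4} \right)}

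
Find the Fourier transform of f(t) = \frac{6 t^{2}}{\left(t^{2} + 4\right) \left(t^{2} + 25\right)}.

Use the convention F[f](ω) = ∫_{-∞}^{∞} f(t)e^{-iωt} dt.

F(ω) = \frac{2 \pi \left(5 - 2 e^{3 \left|{\omega}\right|}\right) e^{- 5 \left|{\omega}\right|}}{7}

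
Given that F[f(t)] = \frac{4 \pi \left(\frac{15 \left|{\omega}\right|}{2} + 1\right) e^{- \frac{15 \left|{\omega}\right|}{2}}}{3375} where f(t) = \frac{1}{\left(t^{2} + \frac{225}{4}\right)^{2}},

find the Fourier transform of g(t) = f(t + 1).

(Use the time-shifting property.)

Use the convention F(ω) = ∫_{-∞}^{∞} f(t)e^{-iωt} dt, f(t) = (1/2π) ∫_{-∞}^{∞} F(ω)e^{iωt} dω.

F[g](ω) = \frac{2 \pi \left(15 \left|{\omega}\right| + 2\right) e^{i \omega - \frac{15 \left|{\omega}\right|}{2}}}{3375}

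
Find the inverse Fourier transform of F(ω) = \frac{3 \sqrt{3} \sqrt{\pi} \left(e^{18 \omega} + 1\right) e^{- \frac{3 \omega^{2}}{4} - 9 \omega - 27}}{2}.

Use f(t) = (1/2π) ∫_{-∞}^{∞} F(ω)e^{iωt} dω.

f(t) = 3 e^{- \frac{t^{2}}{3}} \cos{\left(6 t \right)}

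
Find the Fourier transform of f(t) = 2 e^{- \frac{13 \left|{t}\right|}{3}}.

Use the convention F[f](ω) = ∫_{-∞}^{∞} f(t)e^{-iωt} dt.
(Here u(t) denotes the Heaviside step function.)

F(ω) = \frac{156}{9 \omega^{2} + 169}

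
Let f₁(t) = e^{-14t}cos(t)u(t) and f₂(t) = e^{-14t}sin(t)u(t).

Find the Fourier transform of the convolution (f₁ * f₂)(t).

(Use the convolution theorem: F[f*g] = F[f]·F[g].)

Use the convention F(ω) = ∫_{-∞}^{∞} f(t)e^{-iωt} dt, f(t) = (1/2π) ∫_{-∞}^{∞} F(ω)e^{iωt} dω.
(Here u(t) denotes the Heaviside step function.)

F[f₁*f₂](ω) = \frac{i \omega + 14}{\left(\left(i \omega + 14\right)^{2} + 1\right)^{2}}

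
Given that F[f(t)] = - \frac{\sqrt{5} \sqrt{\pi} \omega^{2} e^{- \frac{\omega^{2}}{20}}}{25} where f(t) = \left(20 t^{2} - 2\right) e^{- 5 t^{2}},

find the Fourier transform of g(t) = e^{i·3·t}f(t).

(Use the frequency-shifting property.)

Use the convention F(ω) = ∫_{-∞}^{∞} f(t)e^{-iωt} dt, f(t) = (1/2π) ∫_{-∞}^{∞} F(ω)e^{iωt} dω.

F[g](ω) = - \frac{\sqrt{5} \sqrt{\pi} \left(\omega - 3\right)^{2} e^{- \frac{\left(\omega - 3\right)^{2}}{20}}}{25}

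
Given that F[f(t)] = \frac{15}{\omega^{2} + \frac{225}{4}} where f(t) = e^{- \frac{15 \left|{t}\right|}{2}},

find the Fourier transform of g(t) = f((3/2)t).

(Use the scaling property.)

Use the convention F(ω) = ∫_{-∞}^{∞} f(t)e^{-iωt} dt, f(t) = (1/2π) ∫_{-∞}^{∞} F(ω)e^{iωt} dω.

F[g](ω) = \frac{360}{16 \omega^{2} + 2025}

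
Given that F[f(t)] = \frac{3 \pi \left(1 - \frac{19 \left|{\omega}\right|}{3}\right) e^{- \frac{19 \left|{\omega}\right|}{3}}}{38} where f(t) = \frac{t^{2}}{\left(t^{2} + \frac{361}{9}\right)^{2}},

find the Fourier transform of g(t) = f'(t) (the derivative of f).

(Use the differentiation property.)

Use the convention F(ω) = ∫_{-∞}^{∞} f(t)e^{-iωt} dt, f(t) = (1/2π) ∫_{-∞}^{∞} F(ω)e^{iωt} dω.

F[g](ω) = \frac{i \pi \omega \left(3 - 19 \left|{\omega}\right|\right) e^{- \frac{19 \left|{\omega}\right|}{3}}}{38}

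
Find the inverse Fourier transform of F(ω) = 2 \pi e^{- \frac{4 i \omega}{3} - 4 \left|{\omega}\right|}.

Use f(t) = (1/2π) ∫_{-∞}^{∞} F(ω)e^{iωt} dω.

f(t) = \frac{8}{\left(t - \frac{4}{3}\right)^{2} + 16}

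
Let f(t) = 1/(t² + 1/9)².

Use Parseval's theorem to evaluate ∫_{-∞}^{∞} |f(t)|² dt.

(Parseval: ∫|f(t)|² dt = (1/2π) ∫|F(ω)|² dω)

∫|f(t)|² dt = \frac{10935 \pi}{16}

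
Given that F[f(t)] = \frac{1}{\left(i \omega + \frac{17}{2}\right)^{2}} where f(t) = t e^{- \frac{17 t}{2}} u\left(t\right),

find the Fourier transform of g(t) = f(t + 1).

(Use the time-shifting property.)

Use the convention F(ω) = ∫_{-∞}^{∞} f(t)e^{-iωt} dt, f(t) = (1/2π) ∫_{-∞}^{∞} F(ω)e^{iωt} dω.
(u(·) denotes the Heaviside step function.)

F[g](ω) = \frac{4 e^{i \omega}}{\left(2 i \omega + 17\right)^{2}}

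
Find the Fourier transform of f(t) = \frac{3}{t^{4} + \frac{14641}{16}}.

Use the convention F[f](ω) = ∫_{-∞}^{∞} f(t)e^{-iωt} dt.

F(ω) = \frac{24 \pi e^{- \frac{11 \sqrt{2} \left|{\omega}\right|}{4}} \sin{\left(\frac{11 \sqrt{2} \left|{\omega}\right|}{4} + \frac{\pi}{4} \right)}}{1331}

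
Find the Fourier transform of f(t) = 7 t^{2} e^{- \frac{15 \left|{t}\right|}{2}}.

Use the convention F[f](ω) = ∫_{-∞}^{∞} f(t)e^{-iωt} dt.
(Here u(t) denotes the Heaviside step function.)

F(ω) = \frac{10080 \left(75 - 4 \omega^{2}\right)}{\left(4 \omega^{2} + 225\right)^{3}}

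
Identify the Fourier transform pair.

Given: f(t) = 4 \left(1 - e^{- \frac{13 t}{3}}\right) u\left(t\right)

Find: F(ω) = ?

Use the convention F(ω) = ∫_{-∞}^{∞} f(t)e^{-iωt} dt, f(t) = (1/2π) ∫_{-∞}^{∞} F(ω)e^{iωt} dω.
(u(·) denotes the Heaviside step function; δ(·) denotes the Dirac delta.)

F(ω) = 4 \pi \delta\left(\omega\right) - \frac{52 i}{3 \omega \left(i \omega + \frac{13}{3}\right)}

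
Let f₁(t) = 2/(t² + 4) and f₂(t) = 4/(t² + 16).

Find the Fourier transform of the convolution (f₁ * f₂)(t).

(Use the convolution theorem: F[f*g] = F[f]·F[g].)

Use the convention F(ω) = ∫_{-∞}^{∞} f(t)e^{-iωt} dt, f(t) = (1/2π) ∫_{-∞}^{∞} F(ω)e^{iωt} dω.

F[f₁*f₂](ω) = \pi^{2} e^{- 6 \left|{\omega}\right|}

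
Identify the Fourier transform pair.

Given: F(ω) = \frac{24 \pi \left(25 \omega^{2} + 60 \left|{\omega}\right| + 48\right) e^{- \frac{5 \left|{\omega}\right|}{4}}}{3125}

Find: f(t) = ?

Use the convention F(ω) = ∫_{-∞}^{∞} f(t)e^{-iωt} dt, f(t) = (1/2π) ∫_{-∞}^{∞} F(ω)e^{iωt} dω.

f(t) = \frac{3}{\left(t^{2} + \frac{25}{16}\right)^{3}}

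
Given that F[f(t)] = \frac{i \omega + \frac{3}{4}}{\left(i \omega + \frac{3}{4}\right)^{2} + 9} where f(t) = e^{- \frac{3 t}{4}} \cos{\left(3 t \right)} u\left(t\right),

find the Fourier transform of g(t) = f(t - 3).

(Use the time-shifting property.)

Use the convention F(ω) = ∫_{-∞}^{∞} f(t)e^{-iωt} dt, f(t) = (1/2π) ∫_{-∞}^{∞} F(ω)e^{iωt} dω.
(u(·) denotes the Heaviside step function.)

F[g](ω) = \frac{4 \left(4 i \omega + 3\right) e^{- 3 i \omega}}{\left(4 i \omega + 3\right)^{2} + 144}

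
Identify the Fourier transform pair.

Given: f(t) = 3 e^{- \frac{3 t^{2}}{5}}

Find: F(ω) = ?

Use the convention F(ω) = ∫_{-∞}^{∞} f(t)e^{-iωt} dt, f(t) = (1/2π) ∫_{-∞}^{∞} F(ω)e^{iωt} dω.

F(ω) = \sqrt{15} \sqrt{\pi} e^{- \frac{5 \omega^{2}}{12}}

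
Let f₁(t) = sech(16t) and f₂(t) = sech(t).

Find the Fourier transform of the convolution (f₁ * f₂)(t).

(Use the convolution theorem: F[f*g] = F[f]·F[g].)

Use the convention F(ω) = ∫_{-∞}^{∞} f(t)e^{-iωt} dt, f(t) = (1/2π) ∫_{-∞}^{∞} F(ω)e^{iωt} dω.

F[f₁*f₂](ω) = \frac{\pi^{2}}{16 \cosh{\left(\frac{\pi \omega}{32} \right)} \cosh{\left(\frac{\pi \omega}{2} \right)}}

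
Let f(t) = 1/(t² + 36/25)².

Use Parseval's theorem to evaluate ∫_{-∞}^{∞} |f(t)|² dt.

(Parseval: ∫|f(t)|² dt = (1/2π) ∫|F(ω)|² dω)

∫|f(t)|² dt = \frac{390625 \pi}{4478976}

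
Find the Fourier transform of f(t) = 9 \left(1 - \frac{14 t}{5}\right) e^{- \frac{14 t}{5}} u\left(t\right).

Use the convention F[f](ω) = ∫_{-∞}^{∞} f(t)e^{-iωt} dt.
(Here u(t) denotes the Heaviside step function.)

F(ω) = \frac{225 i \omega}{- 25 \omega^{2} + 140 i \omega + 196}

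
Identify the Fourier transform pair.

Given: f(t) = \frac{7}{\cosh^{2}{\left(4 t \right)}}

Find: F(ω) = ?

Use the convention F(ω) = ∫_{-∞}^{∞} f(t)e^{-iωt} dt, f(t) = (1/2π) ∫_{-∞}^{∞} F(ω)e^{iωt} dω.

F(ω) = \frac{7 \pi \omega}{16 \sinh{\left(\frac{\pi \omega}{8} \right)}}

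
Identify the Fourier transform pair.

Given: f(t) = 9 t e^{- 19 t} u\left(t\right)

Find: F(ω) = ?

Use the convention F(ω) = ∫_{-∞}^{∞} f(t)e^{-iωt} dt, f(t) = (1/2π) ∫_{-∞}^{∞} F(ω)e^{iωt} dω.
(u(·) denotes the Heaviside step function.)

F(ω) = \frac{9}{\left(i \omega + 19\right)^{2}}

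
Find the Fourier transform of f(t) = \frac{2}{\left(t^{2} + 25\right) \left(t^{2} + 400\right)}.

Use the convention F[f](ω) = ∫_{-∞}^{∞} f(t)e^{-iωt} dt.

F(ω) = \frac{\pi \left(4 e^{15 \left|{\omega}\right|} - 1\right) e^{- 20 \left|{\omega}\right|}}{3750}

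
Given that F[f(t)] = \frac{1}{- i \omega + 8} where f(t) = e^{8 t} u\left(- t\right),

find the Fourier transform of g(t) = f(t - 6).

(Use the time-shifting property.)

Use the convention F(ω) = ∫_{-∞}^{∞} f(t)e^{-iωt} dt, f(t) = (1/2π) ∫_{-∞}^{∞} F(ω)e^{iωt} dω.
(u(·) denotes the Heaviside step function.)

F[g](ω) = \frac{i e^{- 6 i \omega}}{\omega + 8 i}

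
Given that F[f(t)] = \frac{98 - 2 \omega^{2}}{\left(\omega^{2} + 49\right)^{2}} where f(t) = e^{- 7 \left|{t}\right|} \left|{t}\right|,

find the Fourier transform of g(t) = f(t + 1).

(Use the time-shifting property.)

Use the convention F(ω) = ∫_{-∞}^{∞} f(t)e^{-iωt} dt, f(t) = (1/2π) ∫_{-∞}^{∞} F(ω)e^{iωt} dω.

F[g](ω) = \frac{2 \left(49 - \omega^{2}\right) e^{i \omega}}{\left(\omega^{2} + 49\right)^{2}}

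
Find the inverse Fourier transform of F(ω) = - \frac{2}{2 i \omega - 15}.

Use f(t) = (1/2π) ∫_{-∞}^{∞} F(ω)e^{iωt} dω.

f(t) = e^{\frac{15 t}{2}} u\left(- t\right)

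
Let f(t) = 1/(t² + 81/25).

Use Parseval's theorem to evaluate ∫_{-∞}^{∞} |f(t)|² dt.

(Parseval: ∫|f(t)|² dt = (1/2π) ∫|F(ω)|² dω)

∫|f(t)|² dt = \frac{125 \pi}{1458}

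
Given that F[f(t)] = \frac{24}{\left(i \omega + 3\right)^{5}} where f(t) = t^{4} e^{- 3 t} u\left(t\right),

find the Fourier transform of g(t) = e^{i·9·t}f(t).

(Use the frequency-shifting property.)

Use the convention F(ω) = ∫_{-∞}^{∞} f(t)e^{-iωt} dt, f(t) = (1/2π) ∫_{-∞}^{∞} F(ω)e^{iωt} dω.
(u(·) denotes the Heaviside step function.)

F[g](ω) = \frac{24}{\left(i \left(\omega - 9\right) + 3\right)^{5}}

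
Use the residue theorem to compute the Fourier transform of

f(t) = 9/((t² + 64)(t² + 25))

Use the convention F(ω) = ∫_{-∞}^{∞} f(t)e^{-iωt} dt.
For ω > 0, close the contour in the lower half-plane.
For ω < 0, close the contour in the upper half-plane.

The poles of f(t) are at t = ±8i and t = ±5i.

Let g(z) = f(z)e^{-iωz}; for large |z| the factor e^{-iωz} decays in the lower half-plane when ω > 0 and in the upper half-plane when ω < 0.

Case ω > 0 (lower half-plane, clockwise contour ⇒ F(ω) = -2πi·ΣRes):
  Res_{z = - 8 i} g(z) = - \frac{3 i e^{- 8 \omega}}{208}
  Res_{z = - 5 i} g(z) = \frac{3 i e^{- 5 \omega}}{130}
  F(ω) = -2πi·ΣRes = \frac{3 \pi \left(8 e^{3 \omega} - 5\right) e^{- 8 \omega}}{520}

Case ω < 0 (upper half-plane, counterclockwise contour ⇒ F(ω) = +2πi·ΣRes):
  Res_{z = 8 i} g(z) = \frac{3 i e^{8 \omega}}{208}
  Res_{z = 5 i} g(z) = - \frac{3 i e^{5 \omega}}{130}
  F(ω) = 2πi·ΣRes = \frac{3 \pi \left(8 - 5 e^{3 \omega}\right) e^{5 \omega}}{520}

Both cases combine into a single formula in |ω|:

F(ω) = \frac{3 \pi \left(8 e^{3 \left|{\omega}\right|} - 5\right) e^{- 8 \left|{\omega}\right|}}{520}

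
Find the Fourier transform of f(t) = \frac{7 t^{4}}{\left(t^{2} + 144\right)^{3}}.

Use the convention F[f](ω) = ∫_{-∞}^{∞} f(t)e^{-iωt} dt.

F(ω) = \frac{7 \pi \left(48 \omega^{2} - 20 \left|{\omega}\right| + 1\right) e^{- 12 \left|{\omega}\right|}}{32}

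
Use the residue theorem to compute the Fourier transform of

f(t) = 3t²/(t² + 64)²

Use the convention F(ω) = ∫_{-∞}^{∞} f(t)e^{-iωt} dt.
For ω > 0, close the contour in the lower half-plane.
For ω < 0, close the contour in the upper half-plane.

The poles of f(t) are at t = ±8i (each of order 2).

Let g(z) = f(z)e^{-iωz}; for large |z| the factor e^{-iωz} decays in the lower half-plane when ω > 0 and in the upper half-plane when ω < 0.

Case ω > 0 (lower half-plane, clockwise contour ⇒ F(ω) = -2πi·ΣRes):
  Res_{z = - 8 i} g(z) = \frac{3 i \left(1 - 8 \omega\right) e^{- 8 \omega}}{32} (pole of order 2)
  F(ω) = -2πi·ΣRes = \frac{3 \pi \left(1 - 8 \omega\right) e^{- 8 \omega}}{16}

Case ω < 0 (upper half-plane, counterclockwise contour ⇒ F(ω) = +2πi·ΣRes):
  Res_{z = 8 i} g(z) = \frac{3 i \left(- 8 \omega - 1\right) e^{8 \omega}}{32} (pole of order 2)
  F(ω) = 2πi·ΣRes = \frac{3 \pi \left(8 \omega + 1\right) e^{8 \omega}}{16}

Both cases combine into a single formula in |ω|:

F(ω) = \frac{3 \pi \left(1 - 8 \left|{\omega}\right|\right) e^{- 8 \left|{\omega}\right|}}{16}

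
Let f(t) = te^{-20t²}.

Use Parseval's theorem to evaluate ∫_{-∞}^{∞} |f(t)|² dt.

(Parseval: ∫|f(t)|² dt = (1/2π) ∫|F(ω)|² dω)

∫|f(t)|² dt = \frac{\sqrt{10} \sqrt{\pi}}{1600}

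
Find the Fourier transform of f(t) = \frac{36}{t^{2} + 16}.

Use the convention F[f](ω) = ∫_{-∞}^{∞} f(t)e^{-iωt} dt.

F(ω) = 9 \pi e^{- 4 \left|{\omega}\right|}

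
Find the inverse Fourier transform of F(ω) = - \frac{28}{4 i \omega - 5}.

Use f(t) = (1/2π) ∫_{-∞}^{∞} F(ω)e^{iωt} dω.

f(t) = 7 e^{\frac{5 t}{4}} u\left(- t\right)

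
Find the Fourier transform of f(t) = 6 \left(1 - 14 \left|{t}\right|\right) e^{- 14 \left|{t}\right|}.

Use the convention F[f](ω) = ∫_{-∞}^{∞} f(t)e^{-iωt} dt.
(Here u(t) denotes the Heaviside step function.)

F(ω) = \frac{336 \omega^{2}}{\left(\omega^{2} + 196\right)^{2}}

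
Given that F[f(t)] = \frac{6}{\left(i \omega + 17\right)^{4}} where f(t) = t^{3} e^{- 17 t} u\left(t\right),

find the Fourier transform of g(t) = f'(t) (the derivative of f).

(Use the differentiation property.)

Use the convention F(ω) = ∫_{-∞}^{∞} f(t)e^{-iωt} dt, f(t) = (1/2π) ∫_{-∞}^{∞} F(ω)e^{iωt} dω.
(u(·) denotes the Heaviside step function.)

F[g](ω) = \frac{6 i \omega}{\left(i \omega + 17\right)^{4}}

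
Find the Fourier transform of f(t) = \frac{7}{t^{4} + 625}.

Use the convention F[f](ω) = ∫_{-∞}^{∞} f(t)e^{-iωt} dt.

F(ω) = \frac{7 \pi e^{- \frac{5 \sqrt{2} \left|{\omega}\right|}{2}} \sin{\left(\frac{5 \sqrt{2} \left|{\omega}\right|}{2} + \frac{\pi}{4} \right)}}{125}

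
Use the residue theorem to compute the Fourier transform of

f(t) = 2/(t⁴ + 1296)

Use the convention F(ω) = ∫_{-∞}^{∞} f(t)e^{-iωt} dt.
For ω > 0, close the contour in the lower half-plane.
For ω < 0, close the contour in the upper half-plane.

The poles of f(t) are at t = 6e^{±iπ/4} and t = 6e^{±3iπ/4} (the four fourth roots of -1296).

Let g(z) = f(z)e^{-iωz}; for large |z| the factor e^{-iωz} decays in the lower half-plane when ω > 0 and in the upper half-plane when ω < 0.

Case ω > 0 (lower half-plane, clockwise contour ⇒ F(ω) = -2πi·ΣRes):
  Res_{z = - 3 \sqrt{2} - 3 \sqrt{2} i} g(z) = \frac{\sqrt{2} i \left(1 - i\right) e^{3 \sqrt{2} \omega \left(-1 + i\right)}}{864}
  Res_{z = 3 \sqrt{2} - 3 \sqrt{2} i} g(z) = \frac{\sqrt{2} i \left(1 + i\right) e^{- 3 \sqrt{2} \omega \left(1 + i\right)}}{864}
  F(ω) = -2πi·ΣRes = \frac{\sqrt{2} \pi \left(1 - i\right) \left(e^{6 \sqrt{2} i \omega} + i\right) e^{- 3 \sqrt{2} \omega \left(1 + i\right)}}{432} = \frac{\pi e^{- 3 \sqrt{2} \omega} \sin{\left(3 \sqrt{2} \omega + \frac{\pi}{4} \right)}}{108}

Case ω < 0 (upper half-plane, counterclockwise contour ⇒ F(ω) = +2πi·ΣRes):
  Res_{z = 3 \sqrt{2} + 3 \sqrt{2} i} g(z) = \frac{\sqrt{2} i \left(-1 + i\right) e^{3 \sqrt{2} \omega \left(1 - i\right)}}{864}
  Res_{z = - 3 \sqrt{2} + 3 \sqrt{2} i} g(z) = \frac{\sqrt{2} \left(1 - i\right) e^{3 \sqrt{2} \omega \left(1 + i\right)}}{864}
  F(ω) = 2πi·ΣRes = - \frac{\sqrt{2} i \pi \left(i \left(1 - i\right) e^{3 \sqrt{2} \omega \left(1 - i\right)} - \left(1 - i\right) e^{3 \sqrt{2} \omega \left(1 + i\right)}\right)}{432} = \frac{\pi e^{3 \sqrt{2} \omega} \cos{\left(3 \sqrt{2} \omega + \frac{\pi}{4} \right)}}{108}

Both cases combine into a single formula in |ω|:

F(ω) = \frac{\pi e^{- 3 \sqrt{2} \left|{\omega}\right|} \sin{\left(3 \sqrt{2} \left|{\omega}\right| + \frac{\pi}{4} \right)}}{108}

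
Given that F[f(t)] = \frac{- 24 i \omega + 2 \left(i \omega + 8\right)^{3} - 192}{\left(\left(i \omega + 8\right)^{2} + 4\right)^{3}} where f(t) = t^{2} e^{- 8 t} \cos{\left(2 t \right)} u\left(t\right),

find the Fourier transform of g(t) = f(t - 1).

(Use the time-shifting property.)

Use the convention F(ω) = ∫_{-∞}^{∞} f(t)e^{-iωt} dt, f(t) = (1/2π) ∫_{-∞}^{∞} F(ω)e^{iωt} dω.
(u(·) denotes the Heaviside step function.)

F[g](ω) = \frac{2 \left(- 12 i \omega + \left(i \omega + 8\right)^{3} - 96\right) e^{- i \omega}}{\left(\left(i \omega + 8\right)^{2} + 4\right)^{3}}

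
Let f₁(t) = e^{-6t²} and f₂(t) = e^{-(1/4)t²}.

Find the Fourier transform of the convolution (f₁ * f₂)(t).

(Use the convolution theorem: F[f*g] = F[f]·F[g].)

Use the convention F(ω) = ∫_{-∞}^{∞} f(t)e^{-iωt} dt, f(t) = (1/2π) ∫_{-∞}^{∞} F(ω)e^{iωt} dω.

F[f₁*f₂](ω) = \frac{\sqrt{6} \pi e^{- \frac{25 \omega^{2}}{24}}}{3}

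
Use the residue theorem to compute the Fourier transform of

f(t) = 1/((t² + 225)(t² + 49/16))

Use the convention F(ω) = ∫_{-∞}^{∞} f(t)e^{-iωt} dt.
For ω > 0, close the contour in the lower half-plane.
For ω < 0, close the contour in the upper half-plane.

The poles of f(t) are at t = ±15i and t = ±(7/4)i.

Let g(z) = f(z)e^{-iωz}; for large |z| the factor e^{-iωz} decays in the lower half-plane when ω > 0 and in the upper half-plane when ω < 0.

Case ω > 0 (lower half-plane, clockwise contour ⇒ F(ω) = -2πi·ΣRes):
  Res_{z = - 15 i} g(z) = - \frac{8 i e^{- 15 \omega}}{53265}
  Res_{z = - \frac{7 i}{4}} g(z) = \frac{32 i e^{- \frac{7 \omega}{4}}}{24857}
  F(ω) = -2πi·ΣRes = - \frac{16 \pi e^{- 15 \omega}}{53265} + \frac{64 \pi e^{- \frac{7 \omega}{4}}}{24857}

Case ω < 0 (upper half-plane, counterclockwise contour ⇒ F(ω) = +2πi·ΣRes):
  Res_{z = 15 i} g(z) = \frac{8 i e^{15 \omega}}{53265}
  Res_{z = \frac{7 i}{4}} g(z) = - \frac{32 i e^{\frac{7 \omega}{4}}}{24857}
  F(ω) = 2πi·ΣRes = \frac{16 \pi \left(60 e^{\frac{7 \omega}{4}} - 7 e^{15 \omega}\right)}{372855}

Both cases combine into a single formula in |ω|:

F(ω) = - \frac{16 \pi e^{- 15 \left|{\omega}\right|}}{53265} + \frac{64 \pi e^{- \frac{7 \left|{\omega}\right|}{4}}}{24857}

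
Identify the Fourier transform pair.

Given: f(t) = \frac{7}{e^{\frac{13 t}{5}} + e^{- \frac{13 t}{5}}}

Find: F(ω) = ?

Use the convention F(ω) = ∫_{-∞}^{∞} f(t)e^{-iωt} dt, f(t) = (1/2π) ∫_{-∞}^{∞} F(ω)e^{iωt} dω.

F(ω) = \frac{35 \pi}{26 \cosh{\left(\frac{5 \pi \omega}{26} \right)}}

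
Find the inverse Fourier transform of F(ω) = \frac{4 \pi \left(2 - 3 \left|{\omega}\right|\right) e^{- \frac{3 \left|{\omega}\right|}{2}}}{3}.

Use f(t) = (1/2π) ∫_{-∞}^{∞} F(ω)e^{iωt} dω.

f(t) = \frac{8 t^{2}}{\left(t^{2} + \frac{9}{4}\right)^{2}}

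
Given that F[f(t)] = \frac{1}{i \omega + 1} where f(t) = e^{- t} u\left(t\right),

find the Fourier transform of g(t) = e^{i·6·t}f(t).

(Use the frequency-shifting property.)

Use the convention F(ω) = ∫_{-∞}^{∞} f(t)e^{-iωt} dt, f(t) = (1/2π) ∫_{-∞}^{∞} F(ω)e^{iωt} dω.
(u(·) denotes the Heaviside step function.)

F[g](ω) = \frac{1}{i \left(\omega - 6\right) + 1}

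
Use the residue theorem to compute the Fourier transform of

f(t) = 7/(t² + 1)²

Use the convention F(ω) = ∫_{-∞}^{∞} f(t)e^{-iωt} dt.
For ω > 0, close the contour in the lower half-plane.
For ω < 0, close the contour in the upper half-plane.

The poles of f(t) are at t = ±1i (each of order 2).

Let g(z) = f(z)e^{-iωz}; for large |z| the factor e^{-iωz} decays in the lower half-plane when ω > 0 and in the upper half-plane when ω < 0.

Case ω > 0 (lower half-plane, clockwise contour ⇒ F(ω) = -2πi·ΣRes):
  Res_{z = - i} g(z) = \frac{7 i \left(\omega + 1\right) e^{- \omega}}{4} (pole of order 2)
  F(ω) = -2πi·ΣRes = \frac{7 \pi \left(\omega + 1\right) e^{- \omega}}{2}

Case ω < 0 (upper half-plane, counterclockwise contour ⇒ F(ω) = +2πi·ΣRes):
  Res_{z = i} g(z) = \frac{7 i \left(\omega - 1\right) e^{\omega}}{4} (pole of order 2)
  F(ω) = 2πi·ΣRes = \frac{7 \pi \left(1 - \omega\right) e^{\omega}}{2}

Both cases combine into a single formula in |ω|:

F(ω) = \frac{7 \pi \left(\left|{\omega}\right| + 1\right) e^{- \left|{\omega}\right|}}{2}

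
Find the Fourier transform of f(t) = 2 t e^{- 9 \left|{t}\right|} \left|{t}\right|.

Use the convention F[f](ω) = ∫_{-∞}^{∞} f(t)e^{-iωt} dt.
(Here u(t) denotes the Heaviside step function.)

F(ω) = \frac{8 i \omega \left(\omega^{2} - 243\right)}{\left(\omega^{2} + 81\right)^{3}}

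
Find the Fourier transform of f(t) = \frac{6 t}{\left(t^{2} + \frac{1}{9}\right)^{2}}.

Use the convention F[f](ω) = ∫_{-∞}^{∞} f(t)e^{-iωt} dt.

F(ω) = - 9 i \pi \omega e^{- \frac{\left|{\omega}\right|}{3}}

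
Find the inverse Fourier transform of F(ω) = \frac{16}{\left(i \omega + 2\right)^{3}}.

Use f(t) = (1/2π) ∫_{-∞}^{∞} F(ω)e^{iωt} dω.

f(t) = 8 t^{2} e^{- 2 t} u\left(t\right)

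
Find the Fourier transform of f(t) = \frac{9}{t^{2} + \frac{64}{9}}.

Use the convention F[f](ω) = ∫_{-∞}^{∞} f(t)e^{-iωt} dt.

F(ω) = \frac{27 \pi e^{- \frac{8 \left|{\omega}\right|}{3}}}{8}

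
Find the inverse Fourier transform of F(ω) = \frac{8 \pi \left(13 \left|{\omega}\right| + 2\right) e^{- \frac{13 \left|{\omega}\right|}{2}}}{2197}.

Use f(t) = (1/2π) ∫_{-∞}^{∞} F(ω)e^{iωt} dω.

f(t) = \frac{4}{\left(t^{2} + \frac{169}{4}\right)^{2}}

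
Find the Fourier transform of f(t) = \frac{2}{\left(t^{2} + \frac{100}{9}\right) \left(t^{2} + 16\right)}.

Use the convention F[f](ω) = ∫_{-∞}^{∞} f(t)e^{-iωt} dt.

F(ω) = - \frac{9 \pi e^{- 4 \left|{\omega}\right|}}{88} + \frac{27 \pi e^{- \frac{10 \left|{\omega}\right|}{3}}}{220}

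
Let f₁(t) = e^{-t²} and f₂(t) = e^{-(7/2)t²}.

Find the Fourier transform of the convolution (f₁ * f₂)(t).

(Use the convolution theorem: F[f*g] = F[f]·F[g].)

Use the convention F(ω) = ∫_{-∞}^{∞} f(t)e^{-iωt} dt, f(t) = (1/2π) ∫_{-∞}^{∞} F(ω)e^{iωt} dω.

F[f₁*f₂](ω) = \frac{\sqrt{14} \pi e^{- \frac{9 \omega^{2}}{28}}}{7}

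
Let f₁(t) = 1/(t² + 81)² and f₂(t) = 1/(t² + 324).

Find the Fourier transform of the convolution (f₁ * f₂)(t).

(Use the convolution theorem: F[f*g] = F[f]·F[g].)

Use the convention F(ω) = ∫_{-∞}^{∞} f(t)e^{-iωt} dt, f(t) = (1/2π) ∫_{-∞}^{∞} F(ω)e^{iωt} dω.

F[f₁*f₂](ω) = \frac{\pi^{2} \left(9 \left|{\omega}\right| + 1\right) e^{- 27 \left|{\omega}\right|}}{26244}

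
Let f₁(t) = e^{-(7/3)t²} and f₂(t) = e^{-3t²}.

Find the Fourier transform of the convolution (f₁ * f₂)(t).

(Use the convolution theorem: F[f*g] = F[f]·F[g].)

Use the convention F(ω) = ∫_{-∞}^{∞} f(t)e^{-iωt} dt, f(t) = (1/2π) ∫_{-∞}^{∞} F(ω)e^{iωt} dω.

F[f₁*f₂](ω) = \frac{\sqrt{7} \pi e^{- \frac{4 \omega^{2}}{21}}}{7}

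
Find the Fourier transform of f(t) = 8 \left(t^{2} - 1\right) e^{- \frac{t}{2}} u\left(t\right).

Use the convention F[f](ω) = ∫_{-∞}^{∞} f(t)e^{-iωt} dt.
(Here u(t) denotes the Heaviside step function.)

F(ω) = \frac{16 \left(16 i \omega - \left(2 i \omega + 1\right)^{3} + 8\right)}{\left(2 i \omega + 1\right)^{4}}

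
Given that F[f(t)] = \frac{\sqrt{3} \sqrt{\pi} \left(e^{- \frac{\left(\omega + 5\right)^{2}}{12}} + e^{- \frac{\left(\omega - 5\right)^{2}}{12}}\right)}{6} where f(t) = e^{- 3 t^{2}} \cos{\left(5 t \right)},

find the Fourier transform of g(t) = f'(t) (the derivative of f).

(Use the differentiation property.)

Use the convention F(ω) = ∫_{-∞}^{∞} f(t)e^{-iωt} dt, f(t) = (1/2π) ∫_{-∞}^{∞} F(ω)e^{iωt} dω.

F[g](ω) = \frac{\sqrt{3} i \sqrt{\pi} \omega \left(e^{\frac{5 \omega}{3}} + 1\right) e^{- \frac{\omega^{2}}{12} - \frac{5 \omega}{6} - \frac{25}{12}}}{6}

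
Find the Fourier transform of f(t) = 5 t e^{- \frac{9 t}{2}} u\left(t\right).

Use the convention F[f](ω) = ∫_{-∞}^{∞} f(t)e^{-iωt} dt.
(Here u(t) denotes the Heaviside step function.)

F(ω) = \frac{20}{\left(2 i \omega + 9\right)^{2}}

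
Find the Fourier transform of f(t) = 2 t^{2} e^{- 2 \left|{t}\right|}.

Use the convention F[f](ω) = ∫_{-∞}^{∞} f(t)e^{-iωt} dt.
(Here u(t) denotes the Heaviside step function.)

F(ω) = \frac{16 \left(4 - 3 \omega^{2}\right)}{\left(\omega^{2} + 4\right)^{3}}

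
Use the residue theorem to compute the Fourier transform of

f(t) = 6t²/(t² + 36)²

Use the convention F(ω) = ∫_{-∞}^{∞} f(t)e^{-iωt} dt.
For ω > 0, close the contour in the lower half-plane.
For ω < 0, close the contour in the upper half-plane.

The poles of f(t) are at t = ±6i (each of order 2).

Let g(z) = f(z)e^{-iωz}; for large |z| the factor e^{-iωz} decays in the lower half-plane when ω > 0 and in the upper half-plane when ω < 0.

Case ω > 0 (lower half-plane, clockwise contour ⇒ F(ω) = -2πi·ΣRes):
  Res_{z = - 6 i} g(z) = \frac{i \left(1 - 6 \omega\right) e^{- 6 \omega}}{4} (pole of order 2)
  F(ω) = -2πi·ΣRes = \frac{\pi \left(1 - 6 \omega\right) e^{- 6 \omega}}{2}

Case ω < 0 (upper half-plane, counterclockwise contour ⇒ F(ω) = +2πi·ΣRes):
  Res_{z = 6 i} g(z) = \frac{i \left(- 6 \omega - 1\right) e^{6 \omega}}{4} (pole of order 2)
  F(ω) = 2πi·ΣRes = \frac{\pi \left(6 \omega + 1\right) e^{6 \omega}}{2}

Both cases combine into a single formula in |ω|:

F(ω) = \frac{\pi \left(1 - 6 \left|{\omega}\right|\right) e^{- 6 \left|{\omega}\right|}}{2}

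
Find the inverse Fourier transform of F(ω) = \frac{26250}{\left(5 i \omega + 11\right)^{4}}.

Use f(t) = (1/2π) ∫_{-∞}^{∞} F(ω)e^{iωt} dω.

f(t) = 7 t^{3} e^{- \frac{11 t}{5}} u\left(t\right)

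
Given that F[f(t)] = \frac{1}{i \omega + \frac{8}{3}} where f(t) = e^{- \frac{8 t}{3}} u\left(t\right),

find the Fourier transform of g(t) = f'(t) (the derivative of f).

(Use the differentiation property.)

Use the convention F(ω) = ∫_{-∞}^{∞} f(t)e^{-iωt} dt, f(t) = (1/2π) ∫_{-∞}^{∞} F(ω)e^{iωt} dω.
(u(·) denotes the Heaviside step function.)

F[g](ω) = \frac{3 \omega}{3 \omega - 8 i}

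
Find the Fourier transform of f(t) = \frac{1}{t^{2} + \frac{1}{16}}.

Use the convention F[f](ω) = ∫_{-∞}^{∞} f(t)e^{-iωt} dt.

F(ω) = 4 \pi e^{- \frac{\left|{\omega}\right|}{4}}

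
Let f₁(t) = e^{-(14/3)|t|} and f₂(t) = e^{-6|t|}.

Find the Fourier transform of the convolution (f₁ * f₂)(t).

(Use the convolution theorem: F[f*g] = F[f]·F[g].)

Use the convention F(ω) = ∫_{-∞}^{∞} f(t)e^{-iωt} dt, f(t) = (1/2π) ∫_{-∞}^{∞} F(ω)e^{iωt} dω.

F[f₁*f₂](ω) = \frac{1008}{\left(\omega^{2} + 36\right) \left(9 \omega^{2} + 196\right)}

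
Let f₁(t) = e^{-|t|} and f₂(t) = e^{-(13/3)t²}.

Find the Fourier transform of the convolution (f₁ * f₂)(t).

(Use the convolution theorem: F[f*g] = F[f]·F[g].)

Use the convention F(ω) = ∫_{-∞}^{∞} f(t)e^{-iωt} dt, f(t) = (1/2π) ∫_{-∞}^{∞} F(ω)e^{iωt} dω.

F[f₁*f₂](ω) = \frac{2 \sqrt{39} \sqrt{\pi} e^{- \frac{3 \omega^{2}}{52}}}{13 \left(\omega^{2} + 1\right)}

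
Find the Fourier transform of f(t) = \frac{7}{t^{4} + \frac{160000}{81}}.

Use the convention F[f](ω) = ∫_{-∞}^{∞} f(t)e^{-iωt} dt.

F(ω) = \frac{189 \pi e^{- \frac{10 \sqrt{2} \left|{\omega}\right|}{3}} \sin{\left(\frac{10 \sqrt{2} \left|{\omega}\right|}{3} + \frac{\pi}{4} \right)}}{8000}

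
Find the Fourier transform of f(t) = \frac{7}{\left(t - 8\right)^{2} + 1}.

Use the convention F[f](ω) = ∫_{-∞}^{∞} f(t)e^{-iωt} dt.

F(ω) = 7 \pi e^{- 8 i \omega - \left|{\omega}\right|}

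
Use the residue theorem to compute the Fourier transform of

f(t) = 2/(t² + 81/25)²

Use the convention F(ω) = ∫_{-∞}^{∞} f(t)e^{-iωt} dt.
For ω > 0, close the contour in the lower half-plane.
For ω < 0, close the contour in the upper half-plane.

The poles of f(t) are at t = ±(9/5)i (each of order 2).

Let g(z) = f(z)e^{-iωz}; for large |z| the factor e^{-iωz} decays in the lower half-plane when ω > 0 and in the upper half-plane when ω < 0.

Case ω > 0 (lower half-plane, clockwise contour ⇒ F(ω) = -2πi·ΣRes):
  Res_{z = - \frac{9 i}{5}} g(z) = \frac{25 i \left(9 \omega + 5\right) e^{- \frac{9 \omega}{5}}}{1458} (pole of order 2)
  F(ω) = -2πi·ΣRes = \frac{25 \pi \left(9 \omega + 5\right) e^{- \frac{9 \omega}{5}}}{729}

Case ω < 0 (upper half-plane, counterclockwise contour ⇒ F(ω) = +2πi·ΣRes):
  Res_{z = \frac{9 i}{5}} g(z) = \frac{25 i \left(9 \omega - 5\right) e^{\frac{9 \omega}{5}}}{1458} (pole of order 2)
  F(ω) = 2πi·ΣRes = \frac{25 \pi \left(5 - 9 \omega\right) e^{\frac{9 \omega}{5}}}{729}

Both cases combine into a single formula in |ω|:

F(ω) = \frac{25 \pi \left(9 \left|{\omega}\right| + 5\right) e^{- \frac{9 \left|{\omega}\right|}{5}}}{729}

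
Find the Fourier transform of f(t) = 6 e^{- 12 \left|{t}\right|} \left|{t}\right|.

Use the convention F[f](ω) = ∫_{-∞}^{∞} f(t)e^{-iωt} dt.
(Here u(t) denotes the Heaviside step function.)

F(ω) = \frac{12 \left(144 - \omega^{2}\right)}{\left(\omega^{2} + 144\right)^{2}}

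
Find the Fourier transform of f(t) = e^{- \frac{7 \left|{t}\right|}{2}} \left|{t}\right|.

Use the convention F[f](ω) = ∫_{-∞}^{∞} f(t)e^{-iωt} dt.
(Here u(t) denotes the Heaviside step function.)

F(ω) = \frac{8 \left(49 - 4 \omega^{2}\right)}{\left(4 \omega^{2} + 49\right)^{2}}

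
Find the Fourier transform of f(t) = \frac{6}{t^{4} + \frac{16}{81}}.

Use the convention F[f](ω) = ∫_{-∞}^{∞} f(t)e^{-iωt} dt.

F(ω) = \frac{81 \pi e^{- \frac{\sqrt{2} \left|{\omega}\right|}{3}} \sin{\left(\frac{\sqrt{2} \left|{\omega}\right|}{3} + \frac{\pi}{4} \right)}}{4}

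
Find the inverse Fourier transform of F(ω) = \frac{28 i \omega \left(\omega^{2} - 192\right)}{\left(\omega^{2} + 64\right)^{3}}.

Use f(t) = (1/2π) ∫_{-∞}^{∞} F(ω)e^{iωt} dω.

f(t) = 7 t e^{- 8 \left|{t}\right|} \left|{t}\right|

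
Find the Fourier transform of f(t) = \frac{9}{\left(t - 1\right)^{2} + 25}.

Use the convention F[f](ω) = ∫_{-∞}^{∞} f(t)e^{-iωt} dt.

F(ω) = \frac{9 \pi e^{- i \omega - 5 \left|{\omega}\right|}}{5}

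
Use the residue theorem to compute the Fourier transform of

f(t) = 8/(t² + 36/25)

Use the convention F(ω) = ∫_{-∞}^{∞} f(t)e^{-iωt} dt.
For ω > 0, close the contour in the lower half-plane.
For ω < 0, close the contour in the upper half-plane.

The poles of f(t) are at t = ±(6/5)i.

Let g(z) = f(z)e^{-iωz}; for large |z| the factor e^{-iωz} decays in the lower half-plane when ω > 0 and in the upper half-plane when ω < 0.

Case ω > 0 (lower half-plane, clockwise contour ⇒ F(ω) = -2πi·ΣRes):
  Res_{z = - \frac{6 i}{5}} g(z) = \frac{10 i e^{- \frac{6 \omega}{5}}}{3}
  F(ω) = -2πi·ΣRes = \frac{20 \pi e^{- \frac{6 \omega}{5}}}{3}

Case ω < 0 (upper half-plane, counterclockwise contour ⇒ F(ω) = +2πi·ΣRes):
  Res_{z = \frac{6 i}{5}} g(z) = - \frac{10 i e^{\frac{6 \omega}{5}}}{3}
  F(ω) = 2πi·ΣRes = \frac{20 \pi e^{\frac{6 \omega}{5}}}{3}

Both cases combine into a single formula in |ω|:

F(ω) = \frac{20 \pi e^{- \frac{6 \left|{\omega}\right|}{5}}}{3}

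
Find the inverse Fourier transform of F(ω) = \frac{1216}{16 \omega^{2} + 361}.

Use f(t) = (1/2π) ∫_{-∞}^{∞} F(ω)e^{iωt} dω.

f(t) = 8 e^{- \frac{19 \left|{t}\right|}{4}}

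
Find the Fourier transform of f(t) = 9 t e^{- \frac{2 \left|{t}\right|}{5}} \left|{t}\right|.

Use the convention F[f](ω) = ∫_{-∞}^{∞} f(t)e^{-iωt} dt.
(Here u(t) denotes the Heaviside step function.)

F(ω) = \frac{22500 i \omega \left(25 \omega^{2} - 12\right)}{\left(25 \omega^{2} + 4\right)^{3}}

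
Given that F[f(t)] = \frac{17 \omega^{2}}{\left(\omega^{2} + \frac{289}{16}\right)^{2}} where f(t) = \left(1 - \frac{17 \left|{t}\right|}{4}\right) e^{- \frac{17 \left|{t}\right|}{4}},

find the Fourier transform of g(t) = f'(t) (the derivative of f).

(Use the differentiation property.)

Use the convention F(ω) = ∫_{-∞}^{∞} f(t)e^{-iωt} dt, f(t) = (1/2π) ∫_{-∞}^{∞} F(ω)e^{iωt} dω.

F[g](ω) = \frac{4352 i \omega^{3}}{\left(16 \omega^{2} + 289\right)^{2}}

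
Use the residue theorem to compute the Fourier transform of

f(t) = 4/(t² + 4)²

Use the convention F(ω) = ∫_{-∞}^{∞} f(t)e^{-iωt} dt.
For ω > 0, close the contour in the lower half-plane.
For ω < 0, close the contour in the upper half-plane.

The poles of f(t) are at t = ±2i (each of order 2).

Let g(z) = f(z)e^{-iωz}; for large |z| the factor e^{-iωz} decays in the lower half-plane when ω > 0 and in the upper half-plane when ω < 0.

Case ω > 0 (lower half-plane, clockwise contour ⇒ F(ω) = -2πi·ΣRes):
  Res_{z = - 2 i} g(z) = \frac{i \left(2 \omega + 1\right) e^{- 2 \omega}}{8} (pole of order 2)
  F(ω) = -2πi·ΣRes = \frac{\pi \left(2 \omega + 1\right) e^{- 2 \omega}}{4}

Case ω < 0 (upper half-plane, counterclockwise contour ⇒ F(ω) = +2πi·ΣRes):
  Res_{z = 2 i} g(z) = \frac{i \left(2 \omega - 1\right) e^{2 \omega}}{8} (pole of order 2)
  F(ω) = 2πi·ΣRes = \frac{\pi \left(1 - 2 \omega\right) e^{2 \omega}}{4}

Both cases combine into a single formula in |ω|:

F(ω) = \frac{\pi \left(2 \left|{\omega}\right| + 1\right) e^{- 2 \left|{\omega}\right|}}{4}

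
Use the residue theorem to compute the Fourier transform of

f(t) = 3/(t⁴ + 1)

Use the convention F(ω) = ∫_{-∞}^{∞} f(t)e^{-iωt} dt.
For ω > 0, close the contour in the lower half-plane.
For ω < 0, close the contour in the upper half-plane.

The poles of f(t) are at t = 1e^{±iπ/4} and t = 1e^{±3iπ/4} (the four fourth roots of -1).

Let g(z) = f(z)e^{-iωz}; for large |z| the factor e^{-iωz} decays in the lower half-plane when ω > 0 and in the upper half-plane when ω < 0.

Case ω > 0 (lower half-plane, clockwise contour ⇒ F(ω) = -2πi·ΣRes):
  Res_{z = - \frac{\sqrt{2}}{2} - \frac{\sqrt{2} i}{2}} g(z) = \frac{3 \sqrt{2} i \left(1 - i\right) e^{\frac{\sqrt{2} \omega \left(-1 + i\right)}{2}}}{8}
  Res_{z = \frac{\sqrt{2}}{2} - \frac{\sqrt{2} i}{2}} g(z) = \frac{3 \sqrt{2} i \left(1 + i\right) e^{- \frac{\sqrt{2} \omega \left(1 + i\right)}{2}}}{8}
  F(ω) = -2πi·ΣRes = \frac{3 \sqrt{2} \pi \left(1 - i\right) \left(e^{\sqrt{2} i \omega} + i\right) e^{- \frac{\sqrt{2} \omega \left(1 + i\right)}{2}}}{4} = 3 \pi e^{- \frac{\sqrt{2} \omega}{2}} \sin{\left(\frac{\sqrt{2} \omega}{2} + \frac{\pi}{4} \right)}

Case ω < 0 (upper half-plane, counterclockwise contour ⇒ F(ω) = +2πi·ΣRes):
  Res_{z = \frac{\sqrt{2}}{2} + \frac{\sqrt{2} i}{2}} g(z) = \frac{3 \sqrt{2} i \left(-1 + i\right) e^{\frac{\sqrt{2} \omega \left(1 - i\right)}{2}}}{8}
  Res_{z = - \frac{\sqrt{2}}{2} + \frac{\sqrt{2} i}{2}} g(z) = \frac{3 \sqrt{2} \left(1 - i\right) e^{\frac{\sqrt{2} \omega \left(1 + i\right)}{2}}}{8}
  F(ω) = 2πi·ΣRes = - \frac{3 \sqrt{2} i \pi \left(i \left(1 - i\right) e^{\frac{\sqrt{2} \omega \left(1 - i\right)}{2}} - \left(1 - i\right) e^{\frac{\sqrt{2} \omega \left(1 + i\right)}{2}}\right)}{4} = 3 \pi e^{\frac{\sqrt{2} \omega}{2}} \cos{\left(\frac{\sqrt{2} \omega}{2} + \frac{\pi}{4} \right)}

Both cases combine into a single formula in |ω|:

F(ω) = 3 \pi e^{- \frac{\sqrt{2} \left|{\omega}\right|}{2}} \sin{\left(\frac{\sqrt{2} \left|{\omega}\right|}{2} + \frac{\pi}{4} \right)}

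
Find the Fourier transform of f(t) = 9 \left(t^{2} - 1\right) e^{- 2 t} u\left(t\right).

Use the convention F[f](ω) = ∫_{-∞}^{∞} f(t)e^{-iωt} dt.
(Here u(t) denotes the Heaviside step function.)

F(ω) = \frac{9 \left(2 i \omega - \left(i \omega + 2\right)^{3} + 4\right)}{\left(i \omega + 2\right)^{4}}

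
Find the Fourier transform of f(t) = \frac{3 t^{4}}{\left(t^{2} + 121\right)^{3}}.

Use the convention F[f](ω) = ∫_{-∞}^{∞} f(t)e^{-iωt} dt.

F(ω) = \frac{3 \pi \left(121 \omega^{2} - 55 \left|{\omega}\right| + 3\right) e^{- 11 \left|{\omega}\right|}}{88}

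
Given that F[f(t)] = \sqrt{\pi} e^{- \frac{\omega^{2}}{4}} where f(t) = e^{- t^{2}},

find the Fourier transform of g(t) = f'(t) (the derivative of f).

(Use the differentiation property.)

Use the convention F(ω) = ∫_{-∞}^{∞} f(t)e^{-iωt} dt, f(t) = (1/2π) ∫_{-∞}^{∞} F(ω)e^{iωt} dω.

F[g](ω) = i \sqrt{\pi} \omega e^{- \frac{\omega^{2}}{4}}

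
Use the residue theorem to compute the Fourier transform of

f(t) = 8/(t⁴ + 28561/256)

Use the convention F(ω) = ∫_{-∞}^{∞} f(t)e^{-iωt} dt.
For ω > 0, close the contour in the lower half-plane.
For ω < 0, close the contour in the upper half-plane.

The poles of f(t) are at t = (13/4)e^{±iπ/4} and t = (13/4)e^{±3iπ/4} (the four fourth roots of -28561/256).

Let g(z) = f(z)e^{-iωz}; for large |z| the factor e^{-iωz} decays in the lower half-plane when ω > 0 and in the upper half-plane when ω < 0.

Case ω > 0 (lower half-plane, clockwise contour ⇒ F(ω) = -2πi·ΣRes):
  Res_{z = - \frac{13 \sqrt{2}}{8} - \frac{13 \sqrt{2} i}{8}} g(z) = \frac{64 \sqrt{2} \left(1 + i\right) e^{\frac{13 \sqrt{2} \omega \left(-1 + i\right)}{8}}}{2197}
  Res_{z = \frac{13 \sqrt{2}}{8} - \frac{13 \sqrt{2} i}{8}} g(z) = \frac{64 \sqrt{2} \left(-1 + i\right) e^{- \frac{13 \sqrt{2} \omega \left(1 + i\right)}{8}}}{2197}
  F(ω) = -2πi·ΣRes = \frac{128 \sqrt{2} \pi \left(\left(1 - i\right) e^{\frac{13 \sqrt{2} i \omega}{4}} + 1 + i\right) e^{- \frac{13 \sqrt{2} \omega \left(1 + i\right)}{8}}}{2197} = \frac{512 \pi e^{- \frac{13 \sqrt{2} \omega}{8}} \sin{\left(\frac{13 \sqrt{2} \omega}{8} + \frac{\pi}{4} \right)}}{2197}

Case ω < 0 (upper half-plane, counterclockwise contour ⇒ F(ω) = +2πi·ΣRes):
  Res_{z = \frac{13 \sqrt{2}}{8} + \frac{13 \sqrt{2} i}{8}} g(z) = - \frac{64 \sqrt{2} \left(1 + i\right) e^{\frac{13 \sqrt{2} \omega \left(1 - i\right)}{8}}}{2197}
  Res_{z = - \frac{13 \sqrt{2}}{8} + \frac{13 \sqrt{2} i}{8}} g(z) = \frac{64 \sqrt{2} \left(1 - i\right) e^{\frac{13 \sqrt{2} \omega \left(1 + i\right)}{8}}}{2197}
  F(ω) = 2πi·ΣRes = - \frac{128 \sqrt{2} i \pi \left(\left(1 + i\right) e^{\frac{13 \sqrt{2} \omega \left(1 - i\right)}{8}} - \left(1 - i\right) e^{\frac{13 \sqrt{2} \omega \left(1 + i\right)}{8}}\right)}{2197} = \frac{512 \pi e^{\frac{13 \sqrt{2} \omega}{8}} \cos{\left(\frac{13 \sqrt{2} \omega}{8} + \frac{\pi}{4} \right)}}{2197}

Both cases combine into a single formula in |ω|:

F(ω) = \frac{512 \pi e^{- \frac{13 \sqrt{2} \left|{\omega}\right|}{8}} \sin{\left(\frac{13 \sqrt{2} \left|{\omega}\right|}{8} + \frac{\pi}{4} \right)}}{2197}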